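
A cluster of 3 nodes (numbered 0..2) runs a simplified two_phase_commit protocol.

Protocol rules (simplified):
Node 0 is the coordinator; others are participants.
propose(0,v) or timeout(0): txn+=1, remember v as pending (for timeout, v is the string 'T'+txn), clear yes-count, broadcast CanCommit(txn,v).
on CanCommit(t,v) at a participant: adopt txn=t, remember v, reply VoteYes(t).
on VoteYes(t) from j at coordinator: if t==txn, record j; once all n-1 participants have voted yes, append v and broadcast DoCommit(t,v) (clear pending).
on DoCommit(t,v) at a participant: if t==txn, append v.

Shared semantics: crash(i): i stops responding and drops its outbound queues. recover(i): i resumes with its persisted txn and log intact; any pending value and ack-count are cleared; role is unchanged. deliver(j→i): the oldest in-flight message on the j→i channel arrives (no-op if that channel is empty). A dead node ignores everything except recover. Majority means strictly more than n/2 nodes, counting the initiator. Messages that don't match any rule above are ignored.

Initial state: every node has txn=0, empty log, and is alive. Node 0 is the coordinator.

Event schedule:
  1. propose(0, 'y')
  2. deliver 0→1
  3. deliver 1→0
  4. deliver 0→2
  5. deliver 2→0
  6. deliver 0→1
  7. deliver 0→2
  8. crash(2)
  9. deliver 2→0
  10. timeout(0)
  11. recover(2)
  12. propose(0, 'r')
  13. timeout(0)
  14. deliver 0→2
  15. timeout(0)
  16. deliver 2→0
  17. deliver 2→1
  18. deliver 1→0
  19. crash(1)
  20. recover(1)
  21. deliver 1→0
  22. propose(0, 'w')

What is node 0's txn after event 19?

5

e1 propose(0,'y'): 0[coor,t=1,-]
e2 deliver 0→1: 1[part,t=1,-]
e3 deliver 1→0: ·
e4 deliver 0→2: 2[part,t=1,-]
e5 deliver 2→0: 0[coor,t=1,y]
e6 deliver 0→1: 1[part,t=1,y]
e7 deliver 0→2: 2[part,t=1,y]
e8 crash(2): 2[✗part,t=1,y]
e9 deliver 2→0: ·
e10 timeout(0): 0[coor,t=2,y]
e11 recover(2): 2[part,t=1,y]
e12 propose(0,'r'): 0[coor,t=3,y]
e13 timeout(0): 0[coor,t=4,y]
e14 deliver 0→2: 2[part,t=2,y]
e15 timeout(0): 0[coor,t=5,y]
e16 deliver 2→0: ·
e17 deliver 2→1: ·
e18 deliver 1→0: ·
e19 crash(1): 1[✗part,t=1,y]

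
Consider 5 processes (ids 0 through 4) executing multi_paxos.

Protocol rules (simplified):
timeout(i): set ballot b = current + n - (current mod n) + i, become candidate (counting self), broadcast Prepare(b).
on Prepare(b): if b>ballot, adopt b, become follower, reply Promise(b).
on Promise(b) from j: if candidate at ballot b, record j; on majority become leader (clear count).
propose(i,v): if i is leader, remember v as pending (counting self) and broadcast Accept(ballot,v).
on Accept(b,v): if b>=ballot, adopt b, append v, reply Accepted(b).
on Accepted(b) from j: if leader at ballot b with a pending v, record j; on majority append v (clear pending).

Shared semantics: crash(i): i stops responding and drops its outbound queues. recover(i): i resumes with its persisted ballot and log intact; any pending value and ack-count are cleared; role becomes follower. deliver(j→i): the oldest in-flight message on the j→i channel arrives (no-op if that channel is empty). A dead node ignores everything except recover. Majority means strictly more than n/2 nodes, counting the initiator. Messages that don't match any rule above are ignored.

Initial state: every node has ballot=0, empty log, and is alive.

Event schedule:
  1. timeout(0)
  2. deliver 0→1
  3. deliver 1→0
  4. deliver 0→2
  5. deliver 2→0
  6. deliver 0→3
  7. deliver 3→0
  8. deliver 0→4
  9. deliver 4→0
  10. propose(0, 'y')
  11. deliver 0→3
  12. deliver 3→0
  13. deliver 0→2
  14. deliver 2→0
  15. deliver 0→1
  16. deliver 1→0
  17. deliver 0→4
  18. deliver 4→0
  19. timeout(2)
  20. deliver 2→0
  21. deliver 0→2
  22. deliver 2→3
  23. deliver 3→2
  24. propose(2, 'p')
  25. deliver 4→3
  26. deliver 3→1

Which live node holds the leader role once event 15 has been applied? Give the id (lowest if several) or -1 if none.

0

after 1 — timeout(0): n0:cand/b5/[-]
after 2 — deliver 0→1: n1:foll/b5/[-]
after 3 — deliver 1→0: ·
after 4 — deliver 0→2: n2:foll/b5/[-]
after 5 — deliver 2→0: n0:lead/b5/[-]
after 6 — deliver 0→3: n3:foll/b5/[-]
after 7 — deliver 3→0: ·
after 8 — deliver 0→4: n4:foll/b5/[-]
after 9 — deliver 4→0: ·
after 10 — propose(0,'y'): ·
after 11 — deliver 0→3: n3:foll/b5/[y]
after 12 — deliver 3→0: ·
after 13 — deliver 0→2: n2:foll/b5/[y]
after 14 — deliver 2→0: n0:lead/b5/[y]
after 15 — deliver 0→1: n1:foll/b5/[y]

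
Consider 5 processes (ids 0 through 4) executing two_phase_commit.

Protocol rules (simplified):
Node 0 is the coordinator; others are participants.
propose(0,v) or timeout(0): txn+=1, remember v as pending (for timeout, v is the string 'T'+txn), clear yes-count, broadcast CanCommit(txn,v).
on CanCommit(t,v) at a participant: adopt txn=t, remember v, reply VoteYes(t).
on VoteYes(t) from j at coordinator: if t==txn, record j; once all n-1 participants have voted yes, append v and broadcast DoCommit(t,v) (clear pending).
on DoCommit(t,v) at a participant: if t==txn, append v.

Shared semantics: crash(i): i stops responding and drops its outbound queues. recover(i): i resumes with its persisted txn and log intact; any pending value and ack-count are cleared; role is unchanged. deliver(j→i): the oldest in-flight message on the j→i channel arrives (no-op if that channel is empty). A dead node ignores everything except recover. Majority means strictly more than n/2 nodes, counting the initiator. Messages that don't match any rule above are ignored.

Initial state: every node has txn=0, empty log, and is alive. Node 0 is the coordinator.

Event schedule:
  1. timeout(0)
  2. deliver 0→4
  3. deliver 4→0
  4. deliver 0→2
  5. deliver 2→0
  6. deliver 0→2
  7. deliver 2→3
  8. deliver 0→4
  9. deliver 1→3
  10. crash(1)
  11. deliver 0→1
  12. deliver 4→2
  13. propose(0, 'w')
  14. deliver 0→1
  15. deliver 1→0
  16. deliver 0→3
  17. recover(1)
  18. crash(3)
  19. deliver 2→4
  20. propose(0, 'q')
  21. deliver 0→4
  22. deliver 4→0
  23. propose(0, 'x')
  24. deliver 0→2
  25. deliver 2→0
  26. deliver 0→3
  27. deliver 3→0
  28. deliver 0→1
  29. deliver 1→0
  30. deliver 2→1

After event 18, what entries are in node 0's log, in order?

empty

e1 timeout(0): 0[coor,t=1,-]
e2 deliver 0→4: 4[part,t=1,-]
e3 deliver 4→0: ·
e4 deliver 0→2: 2[part,t=1,-]
e5 deliver 2→0: ·
e6 deliver 0→2: ·
e7 deliver 2→3: ·
e8 deliver 0→4: ·
e9 deliver 1→3: ·
e10 crash(1): 1[✗part,t=0,-]
e11 deliver 0→1: ·
e12 deliver 4→2: ·
e13 propose(0,'w'): 0[coor,t=2,-]
e14 deliver 0→1: ·
e15 deliver 1→0: ·
e16 deliver 0→3: 3[part,t=1,-]
e17 recover(1): 1[part,t=0,-]
e18 crash(3): 3[✗part,t=1,-]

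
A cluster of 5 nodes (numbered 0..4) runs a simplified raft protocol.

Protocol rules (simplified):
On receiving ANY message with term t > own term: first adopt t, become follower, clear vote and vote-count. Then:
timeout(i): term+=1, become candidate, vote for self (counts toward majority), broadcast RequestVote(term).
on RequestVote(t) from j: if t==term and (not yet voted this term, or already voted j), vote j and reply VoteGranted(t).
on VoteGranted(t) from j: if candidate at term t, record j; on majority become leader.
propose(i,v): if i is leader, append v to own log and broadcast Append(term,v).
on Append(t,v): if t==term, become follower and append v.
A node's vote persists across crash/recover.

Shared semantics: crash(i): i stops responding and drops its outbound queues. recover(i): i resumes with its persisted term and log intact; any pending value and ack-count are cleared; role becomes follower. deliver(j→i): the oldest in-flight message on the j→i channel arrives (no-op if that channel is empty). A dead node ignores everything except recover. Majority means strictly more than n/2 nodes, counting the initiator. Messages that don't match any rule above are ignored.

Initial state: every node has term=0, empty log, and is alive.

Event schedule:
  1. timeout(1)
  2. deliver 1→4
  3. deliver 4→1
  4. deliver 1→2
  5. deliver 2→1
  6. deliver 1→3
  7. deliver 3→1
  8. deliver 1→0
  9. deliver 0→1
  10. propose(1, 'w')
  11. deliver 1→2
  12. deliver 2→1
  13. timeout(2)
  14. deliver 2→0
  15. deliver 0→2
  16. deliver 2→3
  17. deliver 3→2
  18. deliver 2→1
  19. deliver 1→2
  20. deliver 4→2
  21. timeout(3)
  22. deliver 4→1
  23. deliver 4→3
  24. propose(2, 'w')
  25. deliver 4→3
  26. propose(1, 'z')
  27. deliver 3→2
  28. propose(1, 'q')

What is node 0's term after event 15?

1. timeout(1):  <1:cand t1 ->
2. deliver 1→4:  <4:foll t1 ->
3. deliver 4→1:  nop
4. deliver 1→2:  <2:foll t1 ->
5. deliver 2→1:  <1:lead t1 ->
6. deliver 1→3:  <3:foll t1 ->
7. deliver 3→1:  nop
8. deliver 1→0:  <0:foll t1 ->
9. deliver 0→1:  nop
10. propose(1,'w'):  <1:lead t1 w>
11. deliver 1→2:  <2:foll t1 w>
12. deliver 2→1:  nop
13. timeout(2):  <2:cand t2 w>
14. deliver 2→0:  <0:foll t2 ->
15. deliver 0→2:  nop

2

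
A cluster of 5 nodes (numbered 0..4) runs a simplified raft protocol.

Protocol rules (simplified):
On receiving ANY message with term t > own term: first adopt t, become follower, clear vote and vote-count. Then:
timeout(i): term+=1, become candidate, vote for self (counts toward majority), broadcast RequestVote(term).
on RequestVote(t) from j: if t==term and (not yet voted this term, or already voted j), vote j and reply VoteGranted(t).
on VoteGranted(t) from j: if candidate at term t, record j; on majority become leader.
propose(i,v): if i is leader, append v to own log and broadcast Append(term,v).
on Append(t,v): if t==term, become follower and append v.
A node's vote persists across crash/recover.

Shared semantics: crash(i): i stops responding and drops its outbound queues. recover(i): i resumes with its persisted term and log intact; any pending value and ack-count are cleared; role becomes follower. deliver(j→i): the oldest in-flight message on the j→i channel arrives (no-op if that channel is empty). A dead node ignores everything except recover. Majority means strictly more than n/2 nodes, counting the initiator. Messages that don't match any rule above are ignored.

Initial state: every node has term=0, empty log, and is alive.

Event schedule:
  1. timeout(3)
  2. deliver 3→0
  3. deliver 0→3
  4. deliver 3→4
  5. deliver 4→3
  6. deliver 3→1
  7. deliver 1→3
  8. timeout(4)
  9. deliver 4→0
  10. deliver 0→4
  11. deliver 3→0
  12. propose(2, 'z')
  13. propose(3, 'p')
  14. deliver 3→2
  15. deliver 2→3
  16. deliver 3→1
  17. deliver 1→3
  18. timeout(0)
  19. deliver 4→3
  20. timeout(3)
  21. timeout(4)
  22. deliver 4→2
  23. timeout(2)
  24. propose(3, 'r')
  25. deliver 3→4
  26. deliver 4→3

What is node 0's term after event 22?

3

[1] timeout(3) → N3(cand t1 [-])
[2] deliver 3→0 → N0(foll t1 [-])
[3] deliver 0→3 → ∅
[4] deliver 3→4 → N4(foll t1 [-])
[5] deliver 4→3 → N3(lead t1 [-])
[6] deliver 3→1 → N1(foll t1 [-])
[7] deliver 1→3 → ∅
[8] timeout(4) → N4(cand t2 [-])
[9] deliver 4→0 → N0(foll t2 [-])
[10] deliver 0→4 → ∅
[11] deliver 3→0 → ∅
[12] propose(2,'z') → ∅
[13] propose(3,'p') → N3(lead t1 [p])
[14] deliver 3→2 → N2(foll t1 [-])
[15] deliver 2→3 → ∅
[16] deliver 3→1 → N1(foll t1 [p])
[17] deliver 1→3 → ∅
[18] timeout(0) → N0(cand t3 [-])
[19] deliver 4→3 → N3(foll t2 [p])
[20] timeout(3) → N3(cand t3 [p])
[21] timeout(4) → N4(cand t3 [-])
[22] deliver 4→2 → N2(foll t2 [-])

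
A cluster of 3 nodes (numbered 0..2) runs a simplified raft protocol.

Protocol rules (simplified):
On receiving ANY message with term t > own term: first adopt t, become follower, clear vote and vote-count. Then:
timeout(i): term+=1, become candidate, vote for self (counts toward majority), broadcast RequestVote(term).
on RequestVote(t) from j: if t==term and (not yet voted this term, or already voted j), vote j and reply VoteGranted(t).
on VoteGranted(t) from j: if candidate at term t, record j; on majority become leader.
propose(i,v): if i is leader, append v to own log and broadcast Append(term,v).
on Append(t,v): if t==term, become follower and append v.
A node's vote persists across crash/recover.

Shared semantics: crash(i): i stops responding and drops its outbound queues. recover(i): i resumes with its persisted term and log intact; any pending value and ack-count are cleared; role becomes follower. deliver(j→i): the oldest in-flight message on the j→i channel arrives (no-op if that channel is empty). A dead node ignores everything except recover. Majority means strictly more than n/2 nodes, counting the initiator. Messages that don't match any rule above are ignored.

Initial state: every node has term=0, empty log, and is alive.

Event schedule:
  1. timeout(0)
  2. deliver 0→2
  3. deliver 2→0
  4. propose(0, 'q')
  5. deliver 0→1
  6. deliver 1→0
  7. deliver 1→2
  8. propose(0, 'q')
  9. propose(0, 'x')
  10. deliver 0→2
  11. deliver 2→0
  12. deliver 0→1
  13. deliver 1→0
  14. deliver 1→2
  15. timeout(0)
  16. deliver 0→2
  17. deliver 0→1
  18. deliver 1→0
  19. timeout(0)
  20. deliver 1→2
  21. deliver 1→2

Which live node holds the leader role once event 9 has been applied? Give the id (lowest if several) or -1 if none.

0

1. timeout(0):  <0:cand t1 ->
2. deliver 0→2:  <2:foll t1 ->
3. deliver 2→0:  <0:lead t1 ->
4. propose(0,'q'):  <0:lead t1 q>
5. deliver 0→1:  <1:foll t1 ->
6. deliver 1→0:  nop
7. deliver 1→2:  nop
8. propose(0,'q'):  <0:lead t1 q,q>
9. propose(0,'x'):  <0:lead t1 q,q,x>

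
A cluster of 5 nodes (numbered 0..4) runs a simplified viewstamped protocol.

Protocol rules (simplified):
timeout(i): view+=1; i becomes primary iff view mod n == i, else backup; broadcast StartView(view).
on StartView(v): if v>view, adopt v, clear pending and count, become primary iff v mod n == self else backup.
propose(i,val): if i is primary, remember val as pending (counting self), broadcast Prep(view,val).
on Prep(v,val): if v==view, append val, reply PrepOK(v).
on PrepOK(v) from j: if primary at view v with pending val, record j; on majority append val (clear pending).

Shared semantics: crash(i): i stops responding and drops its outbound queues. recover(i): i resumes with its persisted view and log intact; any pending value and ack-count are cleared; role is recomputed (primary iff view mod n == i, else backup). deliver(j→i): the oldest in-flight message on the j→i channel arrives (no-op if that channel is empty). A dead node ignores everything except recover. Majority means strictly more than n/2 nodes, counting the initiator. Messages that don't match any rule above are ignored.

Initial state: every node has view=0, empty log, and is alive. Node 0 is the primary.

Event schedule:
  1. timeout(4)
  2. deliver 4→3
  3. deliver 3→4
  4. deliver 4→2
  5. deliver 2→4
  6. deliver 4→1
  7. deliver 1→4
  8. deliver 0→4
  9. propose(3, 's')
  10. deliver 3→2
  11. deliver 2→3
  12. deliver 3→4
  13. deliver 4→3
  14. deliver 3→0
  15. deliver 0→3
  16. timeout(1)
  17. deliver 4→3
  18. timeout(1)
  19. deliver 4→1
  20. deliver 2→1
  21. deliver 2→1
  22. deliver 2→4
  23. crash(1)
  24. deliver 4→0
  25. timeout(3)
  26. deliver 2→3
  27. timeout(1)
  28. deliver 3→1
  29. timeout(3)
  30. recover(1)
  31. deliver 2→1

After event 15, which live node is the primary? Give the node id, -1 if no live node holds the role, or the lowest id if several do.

e1 timeout(4): 4[back,v=1,-]
e2 deliver 4→3: 3[back,v=1,-]
e3 deliver 3→4: ·
e4 deliver 4→2: 2[back,v=1,-]
e5 deliver 2→4: ·
e6 deliver 4→1: 1[prim,v=1,-]
e7 deliver 1→4: ·
e8 deliver 0→4: ·
e9 propose(3,'s'): ·
e10 deliver 3→2: ·
e11 deliver 2→3: ·
e12 deliver 3→4: ·
e13 deliver 4→3: ·
e14 deliver 3→0: ·
e15 deliver 0→3: ·

0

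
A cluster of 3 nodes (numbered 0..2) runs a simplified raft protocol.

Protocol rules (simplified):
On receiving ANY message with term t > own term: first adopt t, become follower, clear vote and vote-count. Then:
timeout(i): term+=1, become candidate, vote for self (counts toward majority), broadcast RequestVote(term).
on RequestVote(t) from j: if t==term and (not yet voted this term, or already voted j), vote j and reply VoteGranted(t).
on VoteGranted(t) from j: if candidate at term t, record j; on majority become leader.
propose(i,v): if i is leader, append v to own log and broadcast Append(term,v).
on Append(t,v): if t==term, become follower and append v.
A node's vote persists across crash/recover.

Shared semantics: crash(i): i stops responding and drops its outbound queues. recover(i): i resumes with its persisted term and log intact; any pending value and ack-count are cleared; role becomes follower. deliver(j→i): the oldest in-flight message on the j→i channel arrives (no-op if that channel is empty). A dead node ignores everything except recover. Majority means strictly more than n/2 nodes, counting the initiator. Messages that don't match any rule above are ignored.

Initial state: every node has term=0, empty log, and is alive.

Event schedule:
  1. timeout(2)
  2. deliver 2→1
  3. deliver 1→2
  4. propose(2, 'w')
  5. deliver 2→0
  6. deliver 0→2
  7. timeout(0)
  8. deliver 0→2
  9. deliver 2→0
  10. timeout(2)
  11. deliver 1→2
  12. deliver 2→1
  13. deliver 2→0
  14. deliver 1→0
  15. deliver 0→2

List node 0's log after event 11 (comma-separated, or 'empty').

[1] timeout(2) → N2(cand t1 [-])
[2] deliver 2→1 → N1(foll t1 [-])
[3] deliver 1→2 → N2(lead t1 [-])
[4] propose(2,'w') → N2(lead t1 [w])
[5] deliver 2→0 → N0(foll t1 [-])
[6] deliver 0→2 → ∅
[7] timeout(0) → N0(cand t2 [-])
[8] deliver 0→2 → N2(foll t2 [w])
[9] deliver 2→0 → ∅
[10] timeout(2) → N2(cand t3 [w])
[11] deliver 1→2 → ∅

empty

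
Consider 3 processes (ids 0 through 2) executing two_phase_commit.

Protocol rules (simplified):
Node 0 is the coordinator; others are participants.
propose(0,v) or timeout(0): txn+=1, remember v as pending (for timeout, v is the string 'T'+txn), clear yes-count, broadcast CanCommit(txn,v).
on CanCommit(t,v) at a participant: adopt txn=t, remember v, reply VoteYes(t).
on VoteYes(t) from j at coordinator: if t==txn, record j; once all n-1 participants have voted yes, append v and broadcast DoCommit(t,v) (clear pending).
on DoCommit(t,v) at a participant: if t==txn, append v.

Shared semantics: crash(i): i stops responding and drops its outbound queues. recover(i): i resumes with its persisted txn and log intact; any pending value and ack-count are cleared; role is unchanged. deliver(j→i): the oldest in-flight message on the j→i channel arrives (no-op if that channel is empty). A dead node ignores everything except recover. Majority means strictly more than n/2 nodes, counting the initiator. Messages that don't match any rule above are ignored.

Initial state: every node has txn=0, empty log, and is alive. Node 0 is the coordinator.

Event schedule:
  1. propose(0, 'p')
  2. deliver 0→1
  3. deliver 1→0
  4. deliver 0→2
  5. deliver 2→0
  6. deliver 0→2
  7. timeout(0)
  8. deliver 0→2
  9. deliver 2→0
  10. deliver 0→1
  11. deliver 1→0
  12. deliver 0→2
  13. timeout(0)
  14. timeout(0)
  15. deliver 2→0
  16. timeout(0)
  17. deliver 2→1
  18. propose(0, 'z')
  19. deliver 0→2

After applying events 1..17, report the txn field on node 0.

1. propose(0,'p'):  <0:coor t1 ->
2. deliver 0→1:  <1:part t1 ->
3. deliver 1→0:  nop
4. deliver 0→2:  <2:part t1 ->
5. deliver 2→0:  <0:coor t1 p>
6. deliver 0→2:  <2:part t1 p>
7. timeout(0):  <0:coor t2 p>
8. deliver 0→2:  <2:part t2 p>
9. deliver 2→0:  nop
10. deliver 0→1:  <1:part t1 p>
11. deliver 1→0:  nop
12. deliver 0→2:  nop
13. timeout(0):  <0:coor t3 p>
14. timeout(0):  <0:coor t4 p>
15. deliver 2→0:  nop
16. timeout(0):  <0:coor t5 p>
17. deliver 2→1:  nop

5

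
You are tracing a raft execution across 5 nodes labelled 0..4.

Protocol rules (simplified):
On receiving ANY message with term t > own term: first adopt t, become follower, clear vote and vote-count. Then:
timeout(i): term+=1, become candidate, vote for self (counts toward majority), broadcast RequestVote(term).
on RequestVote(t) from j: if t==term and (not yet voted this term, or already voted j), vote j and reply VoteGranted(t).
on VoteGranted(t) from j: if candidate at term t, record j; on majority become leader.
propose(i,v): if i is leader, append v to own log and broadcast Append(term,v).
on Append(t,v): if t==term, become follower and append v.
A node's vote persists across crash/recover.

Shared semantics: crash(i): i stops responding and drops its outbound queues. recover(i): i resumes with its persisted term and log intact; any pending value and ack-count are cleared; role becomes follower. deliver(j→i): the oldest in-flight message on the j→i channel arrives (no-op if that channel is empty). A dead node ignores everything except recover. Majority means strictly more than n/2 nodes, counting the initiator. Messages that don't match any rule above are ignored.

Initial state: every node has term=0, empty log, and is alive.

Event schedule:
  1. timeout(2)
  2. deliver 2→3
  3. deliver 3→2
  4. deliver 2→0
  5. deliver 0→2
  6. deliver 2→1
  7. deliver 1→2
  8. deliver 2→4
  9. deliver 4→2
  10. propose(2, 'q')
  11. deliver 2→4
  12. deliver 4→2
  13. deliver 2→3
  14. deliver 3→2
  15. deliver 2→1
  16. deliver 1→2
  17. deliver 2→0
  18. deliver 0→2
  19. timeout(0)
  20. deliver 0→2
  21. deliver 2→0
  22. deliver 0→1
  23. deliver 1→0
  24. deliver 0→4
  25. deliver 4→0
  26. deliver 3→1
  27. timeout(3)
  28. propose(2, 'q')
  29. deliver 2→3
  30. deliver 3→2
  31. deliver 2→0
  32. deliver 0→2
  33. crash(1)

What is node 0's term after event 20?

2

after 1 — timeout(2): n2:cand/t1/[-]
after 2 — deliver 2→3: n3:foll/t1/[-]
after 3 — deliver 3→2: ·
after 4 — deliver 2→0: n0:foll/t1/[-]
after 5 — deliver 0→2: n2:lead/t1/[-]
after 6 — deliver 2→1: n1:foll/t1/[-]
after 7 — deliver 1→2: ·
after 8 — deliver 2→4: n4:foll/t1/[-]
after 9 — deliver 4→2: ·
after 10 — propose(2,'q'): n2:lead/t1/[q]
after 11 — deliver 2→4: n4:foll/t1/[q]
after 12 — deliver 4→2: ·
after 13 — deliver 2→3: n3:foll/t1/[q]
after 14 — deliver 3→2: ·
after 15 — deliver 2→1: n1:foll/t1/[q]
after 16 — deliver 1→2: ·
after 17 — deliver 2→0: n0:foll/t1/[q]
after 18 — deliver 0→2: ·
after 19 — timeout(0): n0:cand/t2/[q]
after 20 — deliver 0→2: n2:foll/t2/[q]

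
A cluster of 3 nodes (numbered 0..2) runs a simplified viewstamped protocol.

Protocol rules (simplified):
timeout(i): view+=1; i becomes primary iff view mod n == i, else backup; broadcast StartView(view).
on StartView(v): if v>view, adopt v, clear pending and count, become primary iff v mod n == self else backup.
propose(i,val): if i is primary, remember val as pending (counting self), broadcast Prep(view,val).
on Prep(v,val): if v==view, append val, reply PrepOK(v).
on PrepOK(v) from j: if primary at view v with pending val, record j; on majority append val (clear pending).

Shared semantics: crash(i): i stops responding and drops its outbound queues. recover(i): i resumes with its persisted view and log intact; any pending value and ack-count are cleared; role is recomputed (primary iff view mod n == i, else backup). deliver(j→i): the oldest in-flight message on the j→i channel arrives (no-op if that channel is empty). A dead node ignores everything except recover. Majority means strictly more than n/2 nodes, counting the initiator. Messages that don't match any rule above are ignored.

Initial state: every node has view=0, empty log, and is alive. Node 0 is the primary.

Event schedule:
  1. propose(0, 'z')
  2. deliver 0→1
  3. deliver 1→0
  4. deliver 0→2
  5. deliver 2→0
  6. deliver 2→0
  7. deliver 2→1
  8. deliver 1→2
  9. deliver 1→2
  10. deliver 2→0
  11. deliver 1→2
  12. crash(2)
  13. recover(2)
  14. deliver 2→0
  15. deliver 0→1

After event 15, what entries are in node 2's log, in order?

z

step 1 propose(0,'z'): —
step 2 deliver 0→1: 1={back,v=0,log=z}
step 3 deliver 1→0: 0={prim,v=0,log=z}
step 4 deliver 0→2: 2={back,v=0,log=z}
step 5 deliver 2→0: —
step 6 deliver 2→0: —
step 7 deliver 2→1: —
step 8 deliver 1→2: —
step 9 deliver 1→2: —
step 10 deliver 2→0: —
step 11 deliver 1→2: —
step 12 crash(2): 2={✗back,v=0,log=z}
step 13 recover(2): 2={back,v=0,log=z}
step 14 deliver 2→0: —
step 15 deliver 0→1: —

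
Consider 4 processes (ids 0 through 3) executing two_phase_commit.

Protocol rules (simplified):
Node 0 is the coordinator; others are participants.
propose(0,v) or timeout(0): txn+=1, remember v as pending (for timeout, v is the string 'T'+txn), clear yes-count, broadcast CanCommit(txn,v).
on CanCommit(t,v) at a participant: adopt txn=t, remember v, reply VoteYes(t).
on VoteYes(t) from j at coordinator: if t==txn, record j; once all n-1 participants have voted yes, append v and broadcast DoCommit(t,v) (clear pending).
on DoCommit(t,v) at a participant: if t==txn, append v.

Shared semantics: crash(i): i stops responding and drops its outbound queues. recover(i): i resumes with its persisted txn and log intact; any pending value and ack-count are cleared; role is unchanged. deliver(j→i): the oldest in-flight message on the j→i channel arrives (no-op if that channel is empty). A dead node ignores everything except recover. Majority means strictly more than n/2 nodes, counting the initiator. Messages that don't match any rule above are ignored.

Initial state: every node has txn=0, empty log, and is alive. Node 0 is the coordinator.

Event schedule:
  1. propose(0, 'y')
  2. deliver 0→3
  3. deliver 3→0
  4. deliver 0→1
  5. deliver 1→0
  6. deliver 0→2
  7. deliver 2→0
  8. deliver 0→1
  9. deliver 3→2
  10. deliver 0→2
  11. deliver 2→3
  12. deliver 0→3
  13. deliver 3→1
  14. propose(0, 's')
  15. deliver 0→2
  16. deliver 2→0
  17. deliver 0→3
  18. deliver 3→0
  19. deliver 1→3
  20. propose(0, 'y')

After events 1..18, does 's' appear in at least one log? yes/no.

1. propose(0,'y'):  <0:coor t1 ->
2. deliver 0→3:  <3:part t1 ->
3. deliver 3→0:  nop
4. deliver 0→1:  <1:part t1 ->
5. deliver 1→0:  nop
6. deliver 0→2:  <2:part t1 ->
7. deliver 2→0:  <0:coor t1 y>
8. deliver 0→1:  <1:part t1 y>
9. deliver 3→2:  nop
10. deliver 0→2:  <2:part t1 y>
11. deliver 2→3:  nop
12. deliver 0→3:  <3:part t1 y>
13. deliver 3→1:  nop
14. propose(0,'s'):  <0:coor t2 y>
15. deliver 0→2:  <2:part t2 y>
16. deliver 2→0:  nop
17. deliver 0→3:  <3:part t2 y>
18. deliver 3→0:  nop

no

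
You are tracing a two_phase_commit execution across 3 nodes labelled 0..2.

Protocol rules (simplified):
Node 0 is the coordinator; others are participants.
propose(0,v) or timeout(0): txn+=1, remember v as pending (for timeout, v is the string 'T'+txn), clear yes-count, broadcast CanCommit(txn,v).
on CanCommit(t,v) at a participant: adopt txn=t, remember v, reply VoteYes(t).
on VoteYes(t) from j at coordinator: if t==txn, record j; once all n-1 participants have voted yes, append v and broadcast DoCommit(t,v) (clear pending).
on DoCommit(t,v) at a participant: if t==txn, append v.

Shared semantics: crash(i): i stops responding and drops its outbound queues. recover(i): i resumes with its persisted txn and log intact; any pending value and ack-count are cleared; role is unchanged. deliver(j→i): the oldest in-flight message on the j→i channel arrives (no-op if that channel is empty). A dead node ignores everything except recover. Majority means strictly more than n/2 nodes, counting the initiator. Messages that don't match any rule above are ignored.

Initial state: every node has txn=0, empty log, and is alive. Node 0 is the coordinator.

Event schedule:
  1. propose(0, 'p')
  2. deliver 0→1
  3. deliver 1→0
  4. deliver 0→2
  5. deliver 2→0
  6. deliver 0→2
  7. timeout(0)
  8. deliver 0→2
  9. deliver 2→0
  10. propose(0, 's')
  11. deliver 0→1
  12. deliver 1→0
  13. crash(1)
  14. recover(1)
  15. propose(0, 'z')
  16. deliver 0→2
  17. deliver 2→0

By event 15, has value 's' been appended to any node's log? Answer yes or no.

no

e1 propose(0,'p'): 0[coor,t=1,-]
e2 deliver 0→1: 1[part,t=1,-]
e3 deliver 1→0: ·
e4 deliver 0→2: 2[part,t=1,-]
e5 deliver 2→0: 0[coor,t=1,p]
e6 deliver 0→2: 2[part,t=1,p]
e7 timeout(0): 0[coor,t=2,p]
e8 deliver 0→2: 2[part,t=2,p]
e9 deliver 2→0: ·
e10 propose(0,'s'): 0[coor,t=3,p]
e11 deliver 0→1: 1[part,t=1,p]
e12 deliver 1→0: ·
e13 crash(1): 1[✗part,t=1,p]
e14 recover(1): 1[part,t=1,p]
e15 propose(0,'z'): 0[coor,t=4,p]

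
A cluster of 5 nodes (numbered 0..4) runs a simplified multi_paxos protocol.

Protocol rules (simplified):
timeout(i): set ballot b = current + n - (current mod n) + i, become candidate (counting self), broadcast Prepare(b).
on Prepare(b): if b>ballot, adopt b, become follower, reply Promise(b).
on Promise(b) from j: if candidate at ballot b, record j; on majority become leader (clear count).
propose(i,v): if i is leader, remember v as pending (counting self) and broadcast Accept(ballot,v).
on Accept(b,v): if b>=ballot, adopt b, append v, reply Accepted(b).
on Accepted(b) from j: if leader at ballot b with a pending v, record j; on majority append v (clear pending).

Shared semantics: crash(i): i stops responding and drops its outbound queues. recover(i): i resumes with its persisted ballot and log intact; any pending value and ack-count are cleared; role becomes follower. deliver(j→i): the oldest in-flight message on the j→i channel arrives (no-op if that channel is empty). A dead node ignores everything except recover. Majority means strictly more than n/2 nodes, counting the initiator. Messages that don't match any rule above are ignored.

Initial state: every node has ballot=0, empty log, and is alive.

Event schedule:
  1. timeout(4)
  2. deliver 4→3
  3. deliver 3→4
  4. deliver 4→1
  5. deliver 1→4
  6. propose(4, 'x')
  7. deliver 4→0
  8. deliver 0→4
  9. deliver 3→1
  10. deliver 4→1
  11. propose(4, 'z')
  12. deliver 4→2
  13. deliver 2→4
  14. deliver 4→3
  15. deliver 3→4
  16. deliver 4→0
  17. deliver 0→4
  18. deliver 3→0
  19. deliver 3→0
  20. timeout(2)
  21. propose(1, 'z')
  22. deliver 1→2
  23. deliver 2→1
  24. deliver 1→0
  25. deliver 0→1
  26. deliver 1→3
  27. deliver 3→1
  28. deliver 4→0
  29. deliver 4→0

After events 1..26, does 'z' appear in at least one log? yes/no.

yes

1. timeout(4):  <4:cand b9 ->
2. deliver 4→3:  <3:foll b9 ->
3. deliver 3→4:  nop
4. deliver 4→1:  <1:foll b9 ->
5. deliver 1→4:  <4:lead b9 ->
6. propose(4,'x'):  nop
7. deliver 4→0:  <0:foll b9 ->
8. deliver 0→4:  nop
9. deliver 3→1:  nop
10. deliver 4→1:  <1:foll b9 x>
11. propose(4,'z'):  nop
12. deliver 4→2:  <2:foll b9 ->
13. deliver 2→4:  nop
14. deliver 4→3:  <3:foll b9 x>
15. deliver 3→4:  nop
16. deliver 4→0:  <0:foll b9 x>
17. deliver 0→4:  <4:lead b9 z>
18. deliver 3→0:  nop
19. deliver 3→0:  nop
20. timeout(2):  <2:cand b12 ->
21. propose(1,'z'):  nop
22. deliver 1→2:  nop
23. deliver 2→1:  <1:foll b12 x>
24. deliver 1→0:  nop
25. deliver 0→1:  nop
26. deliver 1→3:  nop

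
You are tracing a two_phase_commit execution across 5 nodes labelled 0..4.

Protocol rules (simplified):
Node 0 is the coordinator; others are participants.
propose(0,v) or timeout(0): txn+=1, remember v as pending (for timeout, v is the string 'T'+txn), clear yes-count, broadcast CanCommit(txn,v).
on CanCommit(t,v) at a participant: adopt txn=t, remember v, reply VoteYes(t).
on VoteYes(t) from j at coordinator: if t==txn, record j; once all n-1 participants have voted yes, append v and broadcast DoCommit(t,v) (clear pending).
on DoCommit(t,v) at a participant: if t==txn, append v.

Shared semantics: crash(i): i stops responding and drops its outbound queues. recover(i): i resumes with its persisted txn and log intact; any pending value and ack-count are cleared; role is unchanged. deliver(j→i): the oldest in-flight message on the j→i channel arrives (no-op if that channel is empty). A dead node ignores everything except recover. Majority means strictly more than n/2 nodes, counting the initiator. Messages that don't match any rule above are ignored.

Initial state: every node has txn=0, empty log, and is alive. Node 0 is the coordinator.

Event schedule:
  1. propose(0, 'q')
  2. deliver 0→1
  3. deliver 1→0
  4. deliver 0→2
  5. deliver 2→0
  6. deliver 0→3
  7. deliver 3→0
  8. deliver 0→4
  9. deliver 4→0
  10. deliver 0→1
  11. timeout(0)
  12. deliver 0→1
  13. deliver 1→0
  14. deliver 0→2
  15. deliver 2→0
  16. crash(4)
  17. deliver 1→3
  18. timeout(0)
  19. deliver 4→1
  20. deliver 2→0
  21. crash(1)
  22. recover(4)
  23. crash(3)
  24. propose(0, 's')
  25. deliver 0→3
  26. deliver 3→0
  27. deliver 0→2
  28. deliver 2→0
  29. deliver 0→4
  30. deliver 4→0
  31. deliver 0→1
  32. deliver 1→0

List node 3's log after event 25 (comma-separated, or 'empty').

empty

e1 propose(0,'q'): 0[coor,t=1,-]
e2 deliver 0→1: 1[part,t=1,-]
e3 deliver 1→0: ·
e4 deliver 0→2: 2[part,t=1,-]
e5 deliver 2→0: ·
e6 deliver 0→3: 3[part,t=1,-]
e7 deliver 3→0: ·
e8 deliver 0→4: 4[part,t=1,-]
e9 deliver 4→0: 0[coor,t=1,q]
e10 deliver 0→1: 1[part,t=1,q]
e11 timeout(0): 0[coor,t=2,q]
e12 deliver 0→1: 1[part,t=2,q]
e13 deliver 1→0: ·
e14 deliver 0→2: 2[part,t=1,q]
e15 deliver 2→0: ·
e16 crash(4): 4[✗part,t=1,-]
e17 deliver 1→3: ·
e18 timeout(0): 0[coor,t=3,q]
e19 deliver 4→1: ·
e20 deliver 2→0: ·
e21 crash(1): 1[✗part,t=2,q]
e22 recover(4): 4[part,t=1,-]
e23 crash(3): 3[✗part,t=1,-]
e24 propose(0,'s'): 0[coor,t=4,q]
e25 deliver 0→3: ·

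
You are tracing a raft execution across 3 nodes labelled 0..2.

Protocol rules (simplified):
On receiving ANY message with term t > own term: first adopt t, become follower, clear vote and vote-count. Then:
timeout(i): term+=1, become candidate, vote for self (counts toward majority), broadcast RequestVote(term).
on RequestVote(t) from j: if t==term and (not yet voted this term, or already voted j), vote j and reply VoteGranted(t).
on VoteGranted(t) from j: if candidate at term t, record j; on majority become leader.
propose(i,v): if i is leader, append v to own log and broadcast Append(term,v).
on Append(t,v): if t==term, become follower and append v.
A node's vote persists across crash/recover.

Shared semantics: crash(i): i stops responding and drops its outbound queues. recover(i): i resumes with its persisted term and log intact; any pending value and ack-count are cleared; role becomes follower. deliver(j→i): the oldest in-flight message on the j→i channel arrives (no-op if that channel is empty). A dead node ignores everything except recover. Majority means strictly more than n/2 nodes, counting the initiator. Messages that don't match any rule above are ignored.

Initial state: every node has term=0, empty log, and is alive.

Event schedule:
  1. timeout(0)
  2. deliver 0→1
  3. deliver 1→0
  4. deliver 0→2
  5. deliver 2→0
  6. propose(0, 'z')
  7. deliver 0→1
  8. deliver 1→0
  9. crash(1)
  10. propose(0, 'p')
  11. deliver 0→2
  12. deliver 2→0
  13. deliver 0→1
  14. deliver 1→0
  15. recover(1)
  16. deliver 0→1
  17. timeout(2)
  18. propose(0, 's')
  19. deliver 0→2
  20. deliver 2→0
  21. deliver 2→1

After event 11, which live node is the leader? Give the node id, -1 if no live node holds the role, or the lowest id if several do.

[1] timeout(0) → N0(cand t1 [-])
[2] deliver 0→1 → N1(foll t1 [-])
[3] deliver 1→0 → N0(lead t1 [-])
[4] deliver 0→2 → N2(foll t1 [-])
[5] deliver 2→0 → ∅
[6] propose(0,'z') → N0(lead t1 [z])
[7] deliver 0→1 → N1(foll t1 [z])
[8] deliver 1→0 → ∅
[9] crash(1) → N1(✗foll t1 [z])
[10] propose(0,'p') → N0(lead t1 [z,p])
[11] deliver 0→2 → N2(foll t1 [z])

0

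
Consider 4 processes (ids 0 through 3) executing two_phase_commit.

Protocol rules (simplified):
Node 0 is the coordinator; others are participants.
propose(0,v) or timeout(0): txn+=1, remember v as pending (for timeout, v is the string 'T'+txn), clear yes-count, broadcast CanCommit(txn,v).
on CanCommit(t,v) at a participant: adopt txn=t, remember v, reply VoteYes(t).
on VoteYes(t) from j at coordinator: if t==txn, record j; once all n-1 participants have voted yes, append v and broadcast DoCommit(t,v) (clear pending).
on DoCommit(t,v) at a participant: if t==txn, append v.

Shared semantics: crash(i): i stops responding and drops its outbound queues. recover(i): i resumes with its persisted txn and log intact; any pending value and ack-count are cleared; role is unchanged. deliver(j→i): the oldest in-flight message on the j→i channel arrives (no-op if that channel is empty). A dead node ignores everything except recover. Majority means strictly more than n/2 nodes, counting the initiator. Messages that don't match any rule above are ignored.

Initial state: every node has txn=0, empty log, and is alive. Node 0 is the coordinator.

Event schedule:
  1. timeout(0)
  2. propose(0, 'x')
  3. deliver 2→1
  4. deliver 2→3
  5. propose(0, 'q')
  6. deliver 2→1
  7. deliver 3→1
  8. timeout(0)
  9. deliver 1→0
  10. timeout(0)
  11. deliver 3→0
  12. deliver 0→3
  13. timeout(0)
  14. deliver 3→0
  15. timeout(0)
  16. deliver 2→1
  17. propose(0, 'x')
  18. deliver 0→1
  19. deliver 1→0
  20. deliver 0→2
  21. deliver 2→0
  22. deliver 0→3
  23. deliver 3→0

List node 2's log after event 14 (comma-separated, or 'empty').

empty

after 1 — timeout(0): n0:coor/t1/[-]
after 2 — propose(0,'x'): n0:coor/t2/[-]
after 3 — deliver 2→1: ·
after 4 — deliver 2→3: ·
after 5 — propose(0,'q'): n0:coor/t3/[-]
after 6 — deliver 2→1: ·
after 7 — deliver 3→1: ·
after 8 — timeout(0): n0:coor/t4/[-]
after 9 — deliver 1→0: ·
after 10 — timeout(0): n0:coor/t5/[-]
after 11 — deliver 3→0: ·
after 12 — deliver 0→3: n3:part/t1/[-]
after 13 — timeout(0): n0:coor/t6/[-]
after 14 — deliver 3→0: ·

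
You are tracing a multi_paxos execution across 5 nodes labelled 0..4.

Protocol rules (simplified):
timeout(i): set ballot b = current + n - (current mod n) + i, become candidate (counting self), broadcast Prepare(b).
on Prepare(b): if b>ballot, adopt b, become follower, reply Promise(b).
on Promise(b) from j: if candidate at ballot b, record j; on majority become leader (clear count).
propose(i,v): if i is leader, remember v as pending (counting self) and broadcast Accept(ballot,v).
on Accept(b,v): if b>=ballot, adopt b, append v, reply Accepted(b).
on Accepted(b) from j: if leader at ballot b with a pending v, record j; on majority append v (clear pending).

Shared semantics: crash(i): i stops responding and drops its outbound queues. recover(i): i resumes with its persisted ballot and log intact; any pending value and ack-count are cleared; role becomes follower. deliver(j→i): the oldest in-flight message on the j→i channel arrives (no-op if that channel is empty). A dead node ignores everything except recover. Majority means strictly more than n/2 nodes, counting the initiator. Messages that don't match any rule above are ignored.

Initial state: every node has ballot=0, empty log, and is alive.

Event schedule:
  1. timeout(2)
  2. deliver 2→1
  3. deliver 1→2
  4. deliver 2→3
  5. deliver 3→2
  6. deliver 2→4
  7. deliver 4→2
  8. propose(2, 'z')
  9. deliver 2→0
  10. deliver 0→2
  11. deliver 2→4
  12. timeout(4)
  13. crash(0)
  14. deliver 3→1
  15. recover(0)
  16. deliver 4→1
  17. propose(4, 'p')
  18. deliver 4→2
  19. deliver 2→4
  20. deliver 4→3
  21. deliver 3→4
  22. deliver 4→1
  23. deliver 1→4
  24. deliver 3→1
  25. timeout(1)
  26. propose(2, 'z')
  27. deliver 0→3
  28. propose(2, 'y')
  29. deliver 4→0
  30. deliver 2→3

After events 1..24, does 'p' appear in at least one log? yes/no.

no

e1 timeout(2): 2[cand,b=7,-]
e2 deliver 2→1: 1[foll,b=7,-]
e3 deliver 1→2: ·
e4 deliver 2→3: 3[foll,b=7,-]
e5 deliver 3→2: 2[lead,b=7,-]
e6 deliver 2→4: 4[foll,b=7,-]
e7 deliver 4→2: ·
e8 propose(2,'z'): ·
e9 deliver 2→0: 0[foll,b=7,-]
e10 deliver 0→2: ·
e11 deliver 2→4: 4[foll,b=7,z]
e12 timeout(4): 4[cand,b=14,z]
e13 crash(0): 0[✗foll,b=7,-]
e14 deliver 3→1: ·
e15 recover(0): 0[foll,b=7,-]
e16 deliver 4→1: 1[foll,b=14,-]
e17 propose(4,'p'): ·
e18 deliver 4→2: ·
e19 deliver 2→4: ·
e20 deliver 4→3: 3[foll,b=14,-]
e21 deliver 3→4: ·
e22 deliver 4→1: ·
e23 deliver 1→4: 4[lead,b=14,z]
e24 deliver 3→1: ·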